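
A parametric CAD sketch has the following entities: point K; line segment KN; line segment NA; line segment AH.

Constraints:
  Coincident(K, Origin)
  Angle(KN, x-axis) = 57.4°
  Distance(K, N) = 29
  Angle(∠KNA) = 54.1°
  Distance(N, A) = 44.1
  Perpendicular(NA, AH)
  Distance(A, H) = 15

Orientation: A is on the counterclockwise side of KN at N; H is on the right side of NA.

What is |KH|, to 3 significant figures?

47.1

K is at the origin; KN runs at 57.4° with length 29.0, so N = 29.0·(cos 57.4°, sin 57.4°) = (15.6, 24.4). ∠KNA = 54.1°, so NA runs at 57.4° + (180° − 54.1°) = 183° from the x-axis; with |NA| = 44.1, A = N + 44.1·(cos 183°, sin 183°) = (-28.4, 21.9). NA is perpendicular to AH; with |AH| = 15.0 on the right of NA, H = A + 15.0·(-0.0576, 0.998) = (-29.3, 36.9). Then |KH| = |H − K| = 47.1.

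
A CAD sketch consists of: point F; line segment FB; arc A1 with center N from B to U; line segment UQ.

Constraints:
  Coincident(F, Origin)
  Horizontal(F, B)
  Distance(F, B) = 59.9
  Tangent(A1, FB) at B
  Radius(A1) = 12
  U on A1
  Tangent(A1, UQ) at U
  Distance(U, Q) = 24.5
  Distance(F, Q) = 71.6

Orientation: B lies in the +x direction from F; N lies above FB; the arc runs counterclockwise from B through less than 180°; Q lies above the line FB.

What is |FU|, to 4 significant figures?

72.75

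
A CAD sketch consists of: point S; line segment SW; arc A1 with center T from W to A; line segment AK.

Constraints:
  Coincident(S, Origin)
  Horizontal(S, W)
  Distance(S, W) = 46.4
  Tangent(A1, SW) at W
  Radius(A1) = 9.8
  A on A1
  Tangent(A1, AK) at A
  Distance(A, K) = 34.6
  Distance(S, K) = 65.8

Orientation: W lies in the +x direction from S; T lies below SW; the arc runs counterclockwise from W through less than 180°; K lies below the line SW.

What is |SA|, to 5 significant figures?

39.158

S is at the origin; S and W share the same y with |SW| = 46.4 and W on the +x side, so W = (46.400, 0.0000). A1 meets SW tangentially, so TW is at right angles to SW, so T = W + (0, -9.8) = (46.400, -9.8000). Since TA ⟂ AK (tangency), |TK| = √(9.8² + 34.6²) = 35.961 regardless of where A sits on A1. So K lies on both circle(S, 65.8) and circle(T, 35.961); the below-SW intersection is K = (47.292, -45.750). A is the foot of the tangent from K: A = (37.040, -12.704).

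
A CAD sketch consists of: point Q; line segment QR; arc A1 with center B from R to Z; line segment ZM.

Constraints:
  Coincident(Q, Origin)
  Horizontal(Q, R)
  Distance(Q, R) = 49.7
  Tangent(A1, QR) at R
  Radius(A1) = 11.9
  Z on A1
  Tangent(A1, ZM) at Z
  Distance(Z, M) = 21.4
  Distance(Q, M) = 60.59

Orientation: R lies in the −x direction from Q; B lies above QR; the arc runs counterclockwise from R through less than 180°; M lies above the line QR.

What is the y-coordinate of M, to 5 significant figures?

36.355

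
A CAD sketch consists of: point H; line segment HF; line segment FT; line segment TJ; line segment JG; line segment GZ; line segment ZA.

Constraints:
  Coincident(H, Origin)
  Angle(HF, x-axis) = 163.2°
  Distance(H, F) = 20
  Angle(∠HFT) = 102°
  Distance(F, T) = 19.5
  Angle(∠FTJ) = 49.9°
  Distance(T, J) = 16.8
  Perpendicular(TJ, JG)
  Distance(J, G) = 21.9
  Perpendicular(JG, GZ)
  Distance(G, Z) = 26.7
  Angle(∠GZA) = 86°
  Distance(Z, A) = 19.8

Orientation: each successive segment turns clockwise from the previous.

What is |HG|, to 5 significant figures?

21.183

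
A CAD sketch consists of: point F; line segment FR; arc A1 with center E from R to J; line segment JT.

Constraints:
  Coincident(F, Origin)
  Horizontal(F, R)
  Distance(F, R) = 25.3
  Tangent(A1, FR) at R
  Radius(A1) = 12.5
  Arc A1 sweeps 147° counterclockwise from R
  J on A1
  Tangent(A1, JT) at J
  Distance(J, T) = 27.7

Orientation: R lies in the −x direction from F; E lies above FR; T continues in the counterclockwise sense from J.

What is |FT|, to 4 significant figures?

56.48

On A1, R sits at bearing -90° from E; a 147° counterclockwise sweep puts J at bearing 57°, so J = E + 12.5·(cos 57°, sin 57°) = (-18.49, 22.98). Tangency of A1 to JT means the radius EJ is perpendicular to JT, so JT runs along (−sin 57°, cos 57°); with |JT| = 27.7, T = (-41.72, 38.07). Then |FT| = |T − F| = 56.48.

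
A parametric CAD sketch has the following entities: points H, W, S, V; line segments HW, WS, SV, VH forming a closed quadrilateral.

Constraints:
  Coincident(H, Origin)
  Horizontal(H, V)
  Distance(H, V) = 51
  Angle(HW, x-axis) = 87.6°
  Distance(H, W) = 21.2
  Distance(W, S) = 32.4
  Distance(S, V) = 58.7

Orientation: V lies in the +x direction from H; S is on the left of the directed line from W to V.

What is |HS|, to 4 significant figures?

51.89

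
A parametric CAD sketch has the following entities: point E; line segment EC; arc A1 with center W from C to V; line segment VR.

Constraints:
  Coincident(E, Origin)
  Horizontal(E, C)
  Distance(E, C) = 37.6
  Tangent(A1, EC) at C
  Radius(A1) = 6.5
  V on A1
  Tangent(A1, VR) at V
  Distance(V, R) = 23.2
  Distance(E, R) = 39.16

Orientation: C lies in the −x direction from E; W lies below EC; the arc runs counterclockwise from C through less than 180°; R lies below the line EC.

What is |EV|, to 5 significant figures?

43.830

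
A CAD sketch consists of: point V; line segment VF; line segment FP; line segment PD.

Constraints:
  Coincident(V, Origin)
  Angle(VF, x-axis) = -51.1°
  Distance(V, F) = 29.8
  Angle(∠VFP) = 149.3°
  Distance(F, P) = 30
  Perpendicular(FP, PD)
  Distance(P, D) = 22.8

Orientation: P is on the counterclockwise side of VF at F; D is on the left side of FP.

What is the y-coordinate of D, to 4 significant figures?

-12.28

∠VFP = 149.3°, so FP runs at -51.1° + (180° − 149.3°) = -20.40° from the x-axis; with |FP| = 30.0, P = F + 30.0·(cos -20.40°, sin -20.40°) = (46.83, -33.65). The perpendicularity gives PD at right angles to FP; with |PD| = 22.8 on the left of FP, D = P + 22.8·(0.3486, 0.9373) = (54.78, -12.28). So D.y = -12.28.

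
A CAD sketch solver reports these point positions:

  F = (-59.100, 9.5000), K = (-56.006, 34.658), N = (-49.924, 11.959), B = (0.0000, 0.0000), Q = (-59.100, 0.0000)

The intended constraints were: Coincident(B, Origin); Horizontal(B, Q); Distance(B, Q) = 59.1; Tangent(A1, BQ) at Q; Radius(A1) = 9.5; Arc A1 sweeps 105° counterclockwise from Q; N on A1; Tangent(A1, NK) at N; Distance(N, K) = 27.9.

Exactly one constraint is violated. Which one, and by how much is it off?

Distance(N, K) = 27.9 — off by 4.40.

B = (0.00, 0.00) ✓; B.y = 0.00, Q.y = 0.00 ✓; |BQ| = 59.10 ✓; ∠(FQ, QB) = 90.00° ✓; |FQ| = 9.500 ✓; bearing(F→N) − bearing(F→Q) = 105.0° ✓; |FN| = 9.500 ✓; ∠(FN, NK) = 90.00° ✓; |NK| = 23.50 ✗.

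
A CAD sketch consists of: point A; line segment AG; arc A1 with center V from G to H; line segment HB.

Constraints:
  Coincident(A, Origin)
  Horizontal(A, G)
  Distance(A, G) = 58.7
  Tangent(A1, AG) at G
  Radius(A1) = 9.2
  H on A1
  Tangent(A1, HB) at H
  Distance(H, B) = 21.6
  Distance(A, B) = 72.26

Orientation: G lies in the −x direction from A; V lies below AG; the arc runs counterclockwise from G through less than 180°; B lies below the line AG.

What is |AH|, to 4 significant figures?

68.62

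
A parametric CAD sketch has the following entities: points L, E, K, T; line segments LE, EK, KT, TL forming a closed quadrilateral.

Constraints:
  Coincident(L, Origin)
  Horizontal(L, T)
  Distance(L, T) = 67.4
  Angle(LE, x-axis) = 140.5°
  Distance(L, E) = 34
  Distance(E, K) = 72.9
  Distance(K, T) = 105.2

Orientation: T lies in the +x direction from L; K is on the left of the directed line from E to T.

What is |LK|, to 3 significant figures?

86.7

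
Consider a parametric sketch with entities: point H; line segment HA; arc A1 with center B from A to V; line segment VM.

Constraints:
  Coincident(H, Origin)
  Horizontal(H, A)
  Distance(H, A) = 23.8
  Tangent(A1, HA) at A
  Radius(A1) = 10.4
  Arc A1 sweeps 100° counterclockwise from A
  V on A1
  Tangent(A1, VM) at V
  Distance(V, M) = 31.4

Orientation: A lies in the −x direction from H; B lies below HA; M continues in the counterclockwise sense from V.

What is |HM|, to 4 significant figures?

51.74

On A1, A sits at bearing 90° from B; a 100° counterclockwise sweep puts V at bearing 190°, so V = B + 10.4·(cos 190°, sin 190°) = (-34.04, -12.21). The tangent condition forces BV to be normal to VM, so VM runs along (−sin 190°, cos 190°); with |VM| = 31.4, M = (-28.59, -43.13). Then |HM| = |M − H| = 51.74.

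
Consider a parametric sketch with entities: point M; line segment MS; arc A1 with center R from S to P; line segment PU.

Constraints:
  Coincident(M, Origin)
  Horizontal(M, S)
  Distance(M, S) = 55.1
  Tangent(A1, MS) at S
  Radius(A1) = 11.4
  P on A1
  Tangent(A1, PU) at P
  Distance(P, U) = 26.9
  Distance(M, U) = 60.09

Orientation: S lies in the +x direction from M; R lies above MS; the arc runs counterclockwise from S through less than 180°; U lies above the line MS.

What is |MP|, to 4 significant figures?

66.38

Checks: |RP| = 11.40 ✓; ∠(RP, PU) = 90.00° ✓; |PU| = 26.90 ✓; |MU| = 60.09 ✓.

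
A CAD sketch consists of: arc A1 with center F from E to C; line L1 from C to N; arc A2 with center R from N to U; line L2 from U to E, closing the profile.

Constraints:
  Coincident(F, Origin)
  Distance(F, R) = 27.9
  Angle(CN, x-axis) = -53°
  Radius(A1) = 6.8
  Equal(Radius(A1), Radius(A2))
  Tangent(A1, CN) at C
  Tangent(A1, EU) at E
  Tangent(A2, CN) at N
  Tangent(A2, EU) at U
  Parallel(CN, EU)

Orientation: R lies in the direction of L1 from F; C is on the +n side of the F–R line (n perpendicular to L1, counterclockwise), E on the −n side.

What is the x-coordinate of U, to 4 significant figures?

11.36

Tangency of A1 to both parallel lines with radius 6.8 puts C and E at F ± 6.8·n: C = (5.431, 4.092), E = (-5.431, -4.092). Equal radii place N and U the same way about R: N = R + 6.8·n = (22.22, -18.19), U = R − 6.8·n = (11.36, -26.37). So U.x = 11.36.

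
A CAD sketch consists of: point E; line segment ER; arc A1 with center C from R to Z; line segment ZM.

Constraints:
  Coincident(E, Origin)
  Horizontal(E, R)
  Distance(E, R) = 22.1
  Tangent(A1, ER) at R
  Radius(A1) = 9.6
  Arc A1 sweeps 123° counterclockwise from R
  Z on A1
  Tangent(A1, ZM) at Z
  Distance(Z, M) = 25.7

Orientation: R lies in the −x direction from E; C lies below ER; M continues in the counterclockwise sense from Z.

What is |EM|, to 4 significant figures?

39.81

E is at the origin; E and R share the same y with |ER| = 22.1 and R on the −x side, so R = (-22.10, 0.000). Since A1 is tangent to ER there, CR ⟂ ER, so C = R + (0, -9.6) = (-22.10, -9.600). On A1, R sits at bearing 90° from C; a 123° counterclockwise sweep puts Z at bearing 213°, so Z = C + 9.6·(cos 213°, sin 213°) = (-30.15, -14.83). The tangent condition forces CZ to be normal to ZM, so ZM runs along (−sin 213°, cos 213°); with |ZM| = 25.7, M = (-16.15, -36.38). Then |EM| = |M − E| = 39.81.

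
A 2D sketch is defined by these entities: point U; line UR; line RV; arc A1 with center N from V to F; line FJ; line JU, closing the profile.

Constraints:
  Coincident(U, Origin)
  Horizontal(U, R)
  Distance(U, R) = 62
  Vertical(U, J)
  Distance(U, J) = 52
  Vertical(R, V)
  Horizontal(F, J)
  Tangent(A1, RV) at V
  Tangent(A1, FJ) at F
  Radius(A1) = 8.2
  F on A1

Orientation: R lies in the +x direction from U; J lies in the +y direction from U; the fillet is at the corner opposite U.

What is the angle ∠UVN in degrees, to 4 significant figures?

35.24°

U is at the origin; UR is horizontal with |UR| = 62.0 and R on the +x side, so R = (62.00, 0.000). U and J share the same x with |UJ| = 52.0 and J on the +y side, so J = (0.000, 52.00). The virtual corner opposite U is at (62.00, 52.00). A1 meets RV tangentially, so NV is at right angles to RV and A1 meets FJ tangentially, so NF is at right angles to FJ, with radius 8.2, so the center N sits 8.2 in from both sides at N = (53.80, 43.80). That places the tangent points at V = (62.00, 43.80) on RV and F = (53.80, 52.00) on FJ. Then cos ∠UVN = VU·VN / (|VU||VN|), giving 35.24°.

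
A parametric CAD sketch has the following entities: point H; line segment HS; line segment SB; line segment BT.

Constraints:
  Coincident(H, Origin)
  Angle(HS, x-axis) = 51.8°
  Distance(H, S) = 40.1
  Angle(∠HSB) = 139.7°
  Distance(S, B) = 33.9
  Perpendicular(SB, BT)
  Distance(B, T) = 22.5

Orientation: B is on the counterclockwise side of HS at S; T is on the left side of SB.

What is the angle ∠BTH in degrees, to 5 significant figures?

93.050°

H is at the origin; HS runs at 51.8° with length 40.1, so S = 40.1·(cos 51.8°, sin 51.8°) = (24.798, 31.513). ∠HSB = 139.7°, so SB runs at 51.8° + (180° − 139.7°) = 92.100° from the x-axis; with |SB| = 33.9, B = S + 33.9·(cos 92.100°, sin 92.100°) = (23.556, 65.390). SB is perpendicular to BT; with |BT| = 22.5 on the left of SB, T = B + 22.5·(-0.99933, -0.036644) = (1.0711, 64.566). Then cos ∠BTH = TB·TH / (|TB||TH|), giving 93.050°.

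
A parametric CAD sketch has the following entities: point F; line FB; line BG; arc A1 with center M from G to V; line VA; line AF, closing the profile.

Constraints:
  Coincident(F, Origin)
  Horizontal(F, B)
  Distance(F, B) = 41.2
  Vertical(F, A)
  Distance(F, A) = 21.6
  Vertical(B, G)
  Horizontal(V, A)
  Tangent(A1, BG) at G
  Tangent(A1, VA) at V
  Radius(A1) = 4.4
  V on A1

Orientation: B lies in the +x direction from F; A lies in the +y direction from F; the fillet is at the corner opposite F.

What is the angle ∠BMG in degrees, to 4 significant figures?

75.65°

F is at the origin; FB is horizontal with |FB| = 41.2 and B on the +x side, so B = (41.20, 0.000). F and A share the same x with |FA| = 21.6 and A on the +y side, so A = (0.000, 21.60). The virtual corner opposite F is at (41.20, 21.60). A1 meets BG tangentially, so MG is at right angles to BG and the tangent condition forces MV to be normal to VA, with radius 4.4, so the center M sits 4.4 in from both sides at M = (36.80, 17.20). That places the tangent points at G = (41.20, 17.20) on BG and V = (36.80, 21.60) on VA. Then cos ∠BMG = MB·MG / (|MB||MG|), giving 75.65°.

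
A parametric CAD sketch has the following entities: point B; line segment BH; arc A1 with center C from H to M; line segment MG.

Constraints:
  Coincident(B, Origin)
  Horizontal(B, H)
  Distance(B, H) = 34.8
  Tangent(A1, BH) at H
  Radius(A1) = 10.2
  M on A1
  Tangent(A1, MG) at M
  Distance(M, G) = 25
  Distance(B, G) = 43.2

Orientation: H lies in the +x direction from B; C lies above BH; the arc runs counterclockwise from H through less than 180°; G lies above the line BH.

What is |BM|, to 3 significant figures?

45.6

Checks: |CM| = 10.20 ✓; ∠(CM, MG) = 90.00° ✓; |MG| = 25.00 ✓; |BG| = 43.20 ✓.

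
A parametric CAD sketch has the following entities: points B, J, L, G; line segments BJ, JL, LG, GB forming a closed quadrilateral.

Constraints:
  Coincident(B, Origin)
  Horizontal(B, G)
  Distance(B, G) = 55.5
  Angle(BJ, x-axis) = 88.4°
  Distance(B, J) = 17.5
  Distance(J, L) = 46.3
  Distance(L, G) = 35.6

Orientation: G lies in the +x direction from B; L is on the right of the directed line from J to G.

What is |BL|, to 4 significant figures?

33.72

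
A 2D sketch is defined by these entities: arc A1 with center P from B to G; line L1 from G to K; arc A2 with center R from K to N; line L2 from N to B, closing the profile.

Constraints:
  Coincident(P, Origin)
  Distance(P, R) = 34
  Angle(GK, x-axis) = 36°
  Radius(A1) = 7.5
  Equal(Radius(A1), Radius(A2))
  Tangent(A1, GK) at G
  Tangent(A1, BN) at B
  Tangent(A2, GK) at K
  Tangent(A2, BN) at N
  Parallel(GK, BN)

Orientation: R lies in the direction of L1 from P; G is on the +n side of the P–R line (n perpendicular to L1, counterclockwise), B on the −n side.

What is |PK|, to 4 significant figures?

34.82

The slot axis is L1's direction at 36.0°, so u = (cos 36.0°, sin 36.0°) = (0.8090, 0.5878) and n = (−sin 36.0°, cos 36.0°) = (-0.5878, 0.8090). P is at the origin and R lies 34.0 along u from P, so R = 34.0·u = (27.51, 19.98). Tangency of A1 to both parallel lines with radius 7.5 puts G and B at P ± 7.5·n: G = (-4.408, 6.068), B = (4.408, -6.068). Equal radii place K and N the same way about R: K = R + 7.5·n = (23.10, 26.05), N = R − 7.5·n = (31.91, 13.92). Then |PK| = |K − P| = 34.82.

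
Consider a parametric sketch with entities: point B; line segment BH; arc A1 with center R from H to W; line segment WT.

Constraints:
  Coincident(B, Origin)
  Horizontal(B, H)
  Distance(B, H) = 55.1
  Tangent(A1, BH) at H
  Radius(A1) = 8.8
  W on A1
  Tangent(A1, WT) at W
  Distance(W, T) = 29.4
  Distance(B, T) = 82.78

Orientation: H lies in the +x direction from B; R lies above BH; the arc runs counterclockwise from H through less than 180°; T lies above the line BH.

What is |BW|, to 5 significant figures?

62.958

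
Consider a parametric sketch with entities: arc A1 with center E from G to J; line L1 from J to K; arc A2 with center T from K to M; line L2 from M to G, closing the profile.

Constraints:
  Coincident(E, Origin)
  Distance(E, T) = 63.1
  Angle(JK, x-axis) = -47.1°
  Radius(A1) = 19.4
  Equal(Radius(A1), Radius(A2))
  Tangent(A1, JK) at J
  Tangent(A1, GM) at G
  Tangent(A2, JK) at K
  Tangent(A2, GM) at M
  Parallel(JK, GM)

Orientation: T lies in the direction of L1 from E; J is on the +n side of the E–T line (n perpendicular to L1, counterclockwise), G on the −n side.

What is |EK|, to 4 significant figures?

66.01

Tangency of A1 to both parallel lines with radius 19.4 puts J and G at E ± 19.4·n: J = (14.21, 13.21), G = (-14.21, -13.21). Equal radii place K and M the same way about T: K = T + 19.4·n = (57.16, -33.02), M = T − 19.4·n = (28.74, -59.43). Then |EK| = |K − E| = 66.01.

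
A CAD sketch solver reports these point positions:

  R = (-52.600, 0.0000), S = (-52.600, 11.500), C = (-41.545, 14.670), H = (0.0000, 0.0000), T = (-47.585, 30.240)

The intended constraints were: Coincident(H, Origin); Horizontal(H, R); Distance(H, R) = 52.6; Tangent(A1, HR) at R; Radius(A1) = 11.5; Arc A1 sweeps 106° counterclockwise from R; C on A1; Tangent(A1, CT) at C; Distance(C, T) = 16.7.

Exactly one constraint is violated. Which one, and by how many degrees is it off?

Tangent(A1, CT) at C — off by 5.20°.

H = (0.00, 0.00) ✓; H.y = 0.00, R.y = 0.00 ✓; |HR| = 52.60 ✓; ∠(SR, RH) = 90.00° ✓; |SR| = 11.50 ✓; bearing(S→C) − bearing(S→R) = 106.0° ✓; |SC| = 11.50 ✓; ∠(SC, CT) = 84.80° ✗; |CT| = 16.70 ✓.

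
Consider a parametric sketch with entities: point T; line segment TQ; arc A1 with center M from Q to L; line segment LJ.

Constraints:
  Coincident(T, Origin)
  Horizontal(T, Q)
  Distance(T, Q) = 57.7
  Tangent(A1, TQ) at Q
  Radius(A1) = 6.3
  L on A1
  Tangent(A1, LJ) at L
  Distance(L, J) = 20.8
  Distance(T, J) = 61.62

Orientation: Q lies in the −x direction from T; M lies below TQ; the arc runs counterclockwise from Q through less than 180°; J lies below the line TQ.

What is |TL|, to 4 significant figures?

64.07

T is at the origin; T and Q share the same y with |TQ| = 57.7 and Q on the −x side, so Q = (-57.70, 0.000). A1 meets TQ tangentially, so MQ is at right angles to TQ, so M = Q + (0, -6.3) = (-57.70, -6.300). Since ML ⟂ LJ (tangency), |MJ| = √(6.3² + 20.8²) = 21.73 regardless of where L sits on A1. So J lies on both circle(T, 61.62) and circle(M, 21.73); the below-TQ intersection is J = (-54.96, -27.86). L is the foot of the tangent from J: L = (-63.45, -8.871).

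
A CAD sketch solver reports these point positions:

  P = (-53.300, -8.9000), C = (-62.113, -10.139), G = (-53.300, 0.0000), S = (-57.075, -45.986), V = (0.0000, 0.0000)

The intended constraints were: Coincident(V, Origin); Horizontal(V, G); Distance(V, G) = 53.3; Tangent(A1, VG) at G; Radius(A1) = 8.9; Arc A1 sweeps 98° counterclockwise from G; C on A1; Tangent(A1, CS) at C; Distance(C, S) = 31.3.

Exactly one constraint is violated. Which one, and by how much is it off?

Distance(C, S) = 31.3 — off by 4.90.

V = (0.00, 0.00) ✓; V.y = 0.00, G.y = 0.00 ✓; |VG| = 53.30 ✓; ∠(PG, GV) = 90.00° ✓; |PG| = 8.900 ✓; bearing(P→C) − bearing(P→G) = 98.00° ✓; |PC| = 8.900 ✓; ∠(PC, CS) = 90.00° ✓; |CS| = 36.20 ✗.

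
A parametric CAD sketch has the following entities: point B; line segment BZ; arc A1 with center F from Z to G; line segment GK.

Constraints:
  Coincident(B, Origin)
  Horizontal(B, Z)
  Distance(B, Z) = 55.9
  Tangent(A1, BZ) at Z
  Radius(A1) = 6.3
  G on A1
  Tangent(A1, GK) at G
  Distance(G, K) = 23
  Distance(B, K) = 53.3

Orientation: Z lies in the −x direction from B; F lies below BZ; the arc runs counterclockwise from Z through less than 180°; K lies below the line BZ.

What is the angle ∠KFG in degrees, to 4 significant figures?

74.68°

B is at the origin; B and Z share the same y with |BZ| = 55.9 and Z on the −x side, so Z = (-55.90, 0.000). The tangent condition forces FZ to be normal to BZ, so F = Z + (0, -6.3) = (-55.90, -6.300). Since FG ⟂ GK (tangency), |FK| = √(6.3² + 23.0²) = 23.85 regardless of where G sits on A1. So K lies on both circle(B, 53.3) and circle(F, 23.85); the below-BZ intersection is K = (-45.50, -27.76). G is the foot of the tangent from K: G = (-60.64, -10.45).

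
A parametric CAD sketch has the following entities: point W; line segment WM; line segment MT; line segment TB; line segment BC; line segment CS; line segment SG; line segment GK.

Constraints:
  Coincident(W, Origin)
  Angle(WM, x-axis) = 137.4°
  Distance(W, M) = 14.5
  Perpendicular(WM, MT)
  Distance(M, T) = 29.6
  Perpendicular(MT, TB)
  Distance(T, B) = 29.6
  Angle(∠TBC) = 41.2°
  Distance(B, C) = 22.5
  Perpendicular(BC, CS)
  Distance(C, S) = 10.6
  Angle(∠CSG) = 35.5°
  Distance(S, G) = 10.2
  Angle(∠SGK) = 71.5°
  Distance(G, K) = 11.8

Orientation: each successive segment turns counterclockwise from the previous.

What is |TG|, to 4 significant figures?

18.12

W is at the origin; WM runs at 137.4° with length 14.5, so M = (-10.67, 9.815). WM is perpendicular to MT, so MT runs at -132.6°; with |MT| = 29.6, T = (-30.71, -11.97). The perpendicularity gives TB at right angles to MT, so TB runs at -42.60°; with |TB| = 29.6, B = (-8.920, -32.01). ∠TBC = 41.2° gives BC at 96.20° from the x-axis; with |BC| = 22.5, C = (-11.35, -9.641). BC is perpendicular to CS, so CS runs at -173.8°; with |CS| = 10.6, S = (-21.89, -10.79). ∠CSG = 35.5° gives SG at -29.30° from the x-axis; with |SG| = 10.2, G = (-12.99, -15.78). Then |TG| = |G − T| = 18.12.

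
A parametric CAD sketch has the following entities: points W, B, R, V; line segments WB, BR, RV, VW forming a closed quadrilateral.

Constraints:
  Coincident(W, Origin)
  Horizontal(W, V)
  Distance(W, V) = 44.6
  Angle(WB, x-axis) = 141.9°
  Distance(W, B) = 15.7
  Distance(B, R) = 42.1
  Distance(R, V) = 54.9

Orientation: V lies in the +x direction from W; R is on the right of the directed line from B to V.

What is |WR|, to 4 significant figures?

30.82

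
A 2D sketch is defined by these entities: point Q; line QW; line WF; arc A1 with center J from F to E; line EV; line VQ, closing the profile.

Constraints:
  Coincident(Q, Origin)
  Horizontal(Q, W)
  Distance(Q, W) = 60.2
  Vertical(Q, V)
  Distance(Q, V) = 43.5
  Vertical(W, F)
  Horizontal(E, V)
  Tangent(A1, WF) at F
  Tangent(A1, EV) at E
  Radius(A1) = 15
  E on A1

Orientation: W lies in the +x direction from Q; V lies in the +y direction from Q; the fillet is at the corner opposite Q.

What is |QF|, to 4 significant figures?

66.61

The virtual corner opposite Q is at (60.20, 43.50). A1 meets WF tangentially, so JF is at right angles to WF and tangency of A1 to EV means the radius JE is perpendicular to EV, with radius 15.0, so the center J sits 15.0 in from both sides at J = (45.20, 28.50). That places the tangent points at F = (60.20, 28.50) on WF and E = (45.20, 43.50) on EV. Then |QF| = |F − Q| = 66.61.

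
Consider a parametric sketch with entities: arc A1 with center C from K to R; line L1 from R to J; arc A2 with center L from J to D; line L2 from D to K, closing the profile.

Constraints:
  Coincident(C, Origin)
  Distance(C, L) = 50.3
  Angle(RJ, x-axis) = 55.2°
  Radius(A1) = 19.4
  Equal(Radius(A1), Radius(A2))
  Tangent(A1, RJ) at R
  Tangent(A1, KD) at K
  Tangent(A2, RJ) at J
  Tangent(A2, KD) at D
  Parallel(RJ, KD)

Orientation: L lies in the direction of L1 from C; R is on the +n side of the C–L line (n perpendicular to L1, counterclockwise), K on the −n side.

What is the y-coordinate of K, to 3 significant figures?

-11.1

The slot axis is L1's direction at 55.2°, so u = (cos 55.2°, sin 55.2°) = (0.571, 0.821) and n = (−sin 55.2°, cos 55.2°) = (-0.821, 0.571). C is at the origin and L lies 50.3 along u from C, so L = 50.3·u = (28.7, 41.3). Tangency of A1 to both parallel lines with radius 19.4 puts R and K at C ± 19.4·n: R = (-15.9, 11.1), K = (15.9, -11.1). So K.y = -11.1.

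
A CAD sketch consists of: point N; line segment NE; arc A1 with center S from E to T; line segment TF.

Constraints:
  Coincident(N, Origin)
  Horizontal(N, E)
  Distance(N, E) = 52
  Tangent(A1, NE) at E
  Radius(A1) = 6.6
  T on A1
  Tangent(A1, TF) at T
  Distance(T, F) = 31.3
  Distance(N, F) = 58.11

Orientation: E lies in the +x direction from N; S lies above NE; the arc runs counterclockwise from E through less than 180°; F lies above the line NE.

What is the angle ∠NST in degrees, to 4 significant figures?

161.3°

Checks: ∠(SE, EN) = 90.00° ✓; |ST| = 6.600 ✓; ∠(ST, TF) = 90.00° ✓; |TF| = 31.30 ✓; |NF| = 58.11 ✓.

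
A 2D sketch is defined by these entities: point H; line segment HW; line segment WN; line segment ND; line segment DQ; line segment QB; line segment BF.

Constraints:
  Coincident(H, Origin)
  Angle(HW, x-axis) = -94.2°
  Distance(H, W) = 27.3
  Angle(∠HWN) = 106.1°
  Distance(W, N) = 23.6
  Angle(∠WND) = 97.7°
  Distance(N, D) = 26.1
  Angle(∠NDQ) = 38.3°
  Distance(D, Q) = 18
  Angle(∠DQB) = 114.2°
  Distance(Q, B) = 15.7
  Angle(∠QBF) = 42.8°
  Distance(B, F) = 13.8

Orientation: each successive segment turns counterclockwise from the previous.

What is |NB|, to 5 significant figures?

4.3671

∠NDQ = 38.3° gives DQ at -156.30° from the x-axis; with |DQ| = 18.0, Q = (15.906, -19.604). ∠DQB = 114.2° gives QB at -90.500° from the x-axis; with |QB| = 15.7, B = (15.769, -35.304). Then |NB| = |B − N| = 4.3671.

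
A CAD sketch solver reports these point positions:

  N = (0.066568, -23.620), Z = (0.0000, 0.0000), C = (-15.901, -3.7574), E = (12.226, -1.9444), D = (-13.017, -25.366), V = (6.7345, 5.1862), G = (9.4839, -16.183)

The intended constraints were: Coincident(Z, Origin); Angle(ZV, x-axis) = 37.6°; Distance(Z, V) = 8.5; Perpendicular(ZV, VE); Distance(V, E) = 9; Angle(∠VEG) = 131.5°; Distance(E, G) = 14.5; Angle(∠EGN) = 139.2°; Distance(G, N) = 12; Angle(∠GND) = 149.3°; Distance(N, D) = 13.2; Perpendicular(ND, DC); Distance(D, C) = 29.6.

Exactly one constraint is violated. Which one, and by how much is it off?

Distance(D, C) = 29.6 — off by 7.80.

Z = (0.00, 0.00) ✓; ZV at 37.60° ✓; |ZV| = 8.500 ✓; ∠(ZV, VE) = 90.00° ✓; |VE| = 9.000 ✓; ∠VEG = 131.5° ✓; |EG| = 14.50 ✓; ∠EGN = 139.2° ✓; |GN| = 12.00 ✓; ∠GND = 149.3° ✓; |ND| = 13.20 ✓; ∠(ND, DC) = 90.00° ✓; |DC| = 21.80 ✗.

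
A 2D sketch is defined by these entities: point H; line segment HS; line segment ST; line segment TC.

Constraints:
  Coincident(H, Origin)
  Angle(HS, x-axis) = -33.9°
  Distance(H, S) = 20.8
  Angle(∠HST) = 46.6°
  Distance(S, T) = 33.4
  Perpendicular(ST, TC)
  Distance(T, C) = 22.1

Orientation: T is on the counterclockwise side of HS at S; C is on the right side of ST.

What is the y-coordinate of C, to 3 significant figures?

25.0

∠HST = 46.6°, so ST runs at -33.9° + (180° − 46.6°) = 99.5° from the x-axis; with |ST| = 33.4, T = S + 33.4·(cos 99.5°, sin 99.5°) = (11.8, 21.3). ST ⟂ TC; with |TC| = 22.1 on the right of ST, C = T + 22.1·(0.986, 0.165) = (33.5, 25.0). So C.y = 25.0.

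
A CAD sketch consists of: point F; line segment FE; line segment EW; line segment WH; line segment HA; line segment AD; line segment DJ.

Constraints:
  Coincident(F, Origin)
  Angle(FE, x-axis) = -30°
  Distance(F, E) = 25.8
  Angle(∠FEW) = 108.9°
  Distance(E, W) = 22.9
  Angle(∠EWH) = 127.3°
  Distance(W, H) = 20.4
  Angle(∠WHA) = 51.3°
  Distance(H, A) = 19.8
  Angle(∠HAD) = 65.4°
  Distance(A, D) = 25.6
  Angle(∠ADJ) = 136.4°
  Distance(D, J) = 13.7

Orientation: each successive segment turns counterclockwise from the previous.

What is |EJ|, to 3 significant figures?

41.3

∠HAD = 65.4° gives AD at -22.9° from the x-axis; with |AD| = 25.6, D = (47.2, -0.829). ∠ADJ = 136.4° gives DJ at 20.7° from the x-axis; with |DJ| = 13.7, J = (60.0, 4.01). Then |EJ| = |J − E| = 41.3.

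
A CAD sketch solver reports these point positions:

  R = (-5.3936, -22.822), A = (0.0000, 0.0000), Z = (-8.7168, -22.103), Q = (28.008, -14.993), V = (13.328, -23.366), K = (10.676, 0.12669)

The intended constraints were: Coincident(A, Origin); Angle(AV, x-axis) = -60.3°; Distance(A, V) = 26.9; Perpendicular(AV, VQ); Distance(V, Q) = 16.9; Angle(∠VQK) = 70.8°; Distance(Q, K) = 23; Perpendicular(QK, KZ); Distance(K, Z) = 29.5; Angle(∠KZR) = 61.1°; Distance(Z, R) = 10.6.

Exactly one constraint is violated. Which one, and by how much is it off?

Distance(Z, R) = 10.6 — off by 7.20.

A = (0.00, 0.00) ✓; AV at -60.30° ✓; |AV| = 26.90 ✓; ∠(AV, VQ) = 90.00° ✓; |VQ| = 16.90 ✓; ∠VQK = 70.80° ✓; |QK| = 23.00 ✓; ∠(QK, KZ) = 90.00° ✓; |KZ| = 29.50 ✓; ∠KZR = 61.11° ✓; |ZR| = 3.400 ✗.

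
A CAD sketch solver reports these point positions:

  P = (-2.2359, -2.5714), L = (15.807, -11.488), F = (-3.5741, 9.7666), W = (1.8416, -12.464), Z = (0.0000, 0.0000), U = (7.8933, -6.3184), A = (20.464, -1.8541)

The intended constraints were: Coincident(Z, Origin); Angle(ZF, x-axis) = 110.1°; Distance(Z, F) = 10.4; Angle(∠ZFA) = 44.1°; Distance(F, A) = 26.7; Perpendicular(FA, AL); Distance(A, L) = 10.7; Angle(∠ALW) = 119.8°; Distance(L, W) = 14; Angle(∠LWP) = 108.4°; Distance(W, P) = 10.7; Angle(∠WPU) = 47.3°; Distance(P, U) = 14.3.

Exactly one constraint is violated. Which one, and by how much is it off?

Distance(P, U) = 14.3 — off by 3.50.

Z = (0.00, 0.00) ✓; ZF at 110.1° ✓; |ZF| = 10.40 ✓; ∠ZFA = 44.10° ✓; |FA| = 26.70 ✓; ∠(FA, AL) = 90.00° ✓; |AL| = 10.70 ✓; ∠ALW = 119.8° ✓; |LW| = 14.00 ✓; ∠LWP = 108.4° ✓; |WP| = 10.70 ✓; ∠WPU = 47.30° ✓; |PU| = 10.80 ✗.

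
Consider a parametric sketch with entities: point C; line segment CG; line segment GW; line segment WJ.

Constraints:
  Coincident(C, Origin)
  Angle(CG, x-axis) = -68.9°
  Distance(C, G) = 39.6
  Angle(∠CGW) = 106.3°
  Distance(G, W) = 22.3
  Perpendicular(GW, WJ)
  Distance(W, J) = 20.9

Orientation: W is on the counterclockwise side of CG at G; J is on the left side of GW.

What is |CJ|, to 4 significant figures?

37.54

∠CGW = 106.3°, so GW runs at -68.9° + (180° − 106.3°) = 4.800° from the x-axis; with |GW| = 22.3, W = G + 22.3·(cos 4.800°, sin 4.800°) = (36.48, -35.08). GW is perpendicular to WJ; with |WJ| = 20.9 on the left of GW, J = W + 20.9·(-0.08368, 0.9965) = (34.73, -14.25). Then |CJ| = |J − C| = 37.54.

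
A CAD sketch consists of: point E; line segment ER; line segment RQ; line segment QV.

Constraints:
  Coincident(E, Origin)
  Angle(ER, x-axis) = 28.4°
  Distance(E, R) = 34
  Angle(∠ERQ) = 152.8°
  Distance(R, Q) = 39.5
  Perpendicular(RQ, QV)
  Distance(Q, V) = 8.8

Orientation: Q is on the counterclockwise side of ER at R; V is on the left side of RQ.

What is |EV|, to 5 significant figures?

70.065

∠ERQ = 152.8°, so RQ runs at 28.4° + (180° − 152.8°) = 55.600° from the x-axis; with |RQ| = 39.5, Q = R + 39.5·(cos 55.600°, sin 55.600°) = (52.224, 48.763). The perpendicularity gives QV at right angles to RQ; with |QV| = 8.8 on the left of RQ, V = Q + 8.8·(-0.82511, 0.56497) = (44.963, 53.735). Then |EV| = |V − E| = 70.065.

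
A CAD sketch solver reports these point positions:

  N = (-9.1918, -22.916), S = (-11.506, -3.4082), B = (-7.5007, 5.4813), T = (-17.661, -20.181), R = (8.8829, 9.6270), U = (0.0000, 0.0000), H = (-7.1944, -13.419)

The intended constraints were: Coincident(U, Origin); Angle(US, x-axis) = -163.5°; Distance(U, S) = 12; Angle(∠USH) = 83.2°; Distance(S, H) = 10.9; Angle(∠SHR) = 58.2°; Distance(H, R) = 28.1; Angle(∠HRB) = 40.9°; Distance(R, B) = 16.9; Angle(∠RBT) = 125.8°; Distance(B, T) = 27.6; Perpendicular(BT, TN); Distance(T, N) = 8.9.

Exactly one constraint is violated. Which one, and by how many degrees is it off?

Perpendicular(BT, TN) — off by 3.70°.

U = (0.00, 0.00) ✓; US at -163.5° ✓; |US| = 12.00 ✓; ∠USH = 83.20° ✓; |SH| = 10.90 ✓; ∠SHR = 58.20° ✓; |HR| = 28.10 ✓; ∠HRB = 40.90° ✓; |RB| = 16.90 ✓; ∠RBT = 125.8° ✓; |BT| = 27.60 ✓; ∠(BT, TN) = 93.70° ✗; |TN| = 8.900 ✓.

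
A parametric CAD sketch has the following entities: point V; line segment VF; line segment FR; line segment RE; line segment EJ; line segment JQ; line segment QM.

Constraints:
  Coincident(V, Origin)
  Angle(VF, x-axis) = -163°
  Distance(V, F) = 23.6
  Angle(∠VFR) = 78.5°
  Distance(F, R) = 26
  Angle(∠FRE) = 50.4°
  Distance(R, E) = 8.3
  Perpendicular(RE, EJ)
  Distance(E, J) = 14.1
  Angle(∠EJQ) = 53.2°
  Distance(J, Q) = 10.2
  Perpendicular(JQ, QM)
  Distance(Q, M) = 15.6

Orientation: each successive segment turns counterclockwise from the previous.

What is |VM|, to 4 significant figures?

22.77

V is at the origin; VF runs at -163.0° with length 23.6, so F = (-22.57, -6.900). ∠VFR = 78.5° gives FR at -61.50° from the x-axis; with |FR| = 26.0, R = (-10.16, -29.75). ∠FRE = 50.4° gives RE at 68.10° from the x-axis; with |RE| = 8.3, E = (-7.067, -22.05). RE ⟂ EJ, so EJ runs at 158.1°; with |EJ| = 14.1, J = (-20.15, -16.79). ∠EJQ = 53.2° gives JQ at -75.10° from the x-axis; with |JQ| = 10.2, Q = (-17.53, -26.65). The perpendicularity gives QM at right angles to JQ, so QM runs at 14.90°; with |QM| = 15.6, M = (-2.451, -22.63). Then |VM| = |M − V| = 22.77.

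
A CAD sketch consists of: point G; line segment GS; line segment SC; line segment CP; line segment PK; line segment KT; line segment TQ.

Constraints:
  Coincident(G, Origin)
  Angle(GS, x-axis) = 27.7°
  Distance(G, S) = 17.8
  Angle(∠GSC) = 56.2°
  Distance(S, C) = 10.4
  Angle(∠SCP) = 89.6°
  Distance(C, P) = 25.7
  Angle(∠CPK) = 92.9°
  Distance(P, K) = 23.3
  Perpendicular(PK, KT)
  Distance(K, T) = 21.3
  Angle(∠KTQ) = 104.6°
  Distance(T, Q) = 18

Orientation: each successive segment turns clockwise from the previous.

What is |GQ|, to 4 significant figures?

16.10

G is at the origin; GS runs at 27.7° with length 17.8, so S = (15.76, 8.274). ∠GSC = 56.2° gives SC at -96.10° from the x-axis; with |SC| = 10.4, C = (14.65, -2.067). ∠SCP = 89.6° gives CP at 173.5° from the x-axis; with |CP| = 25.7, P = (-10.88, 0.8424). ∠CPK = 92.9° gives PK at 86.40° from the x-axis; with |PK| = 23.3, K = (-9.417, 24.10). The perpendicularity gives KT at right angles to PK, so KT runs at -3.600°; with |KT| = 21.3, T = (11.84, 22.76). ∠KTQ = 104.6° gives TQ at -79.00° from the x-axis; with |TQ| = 18.0, Q = (15.28, 5.090). Then |GQ| = |Q − G| = 16.10.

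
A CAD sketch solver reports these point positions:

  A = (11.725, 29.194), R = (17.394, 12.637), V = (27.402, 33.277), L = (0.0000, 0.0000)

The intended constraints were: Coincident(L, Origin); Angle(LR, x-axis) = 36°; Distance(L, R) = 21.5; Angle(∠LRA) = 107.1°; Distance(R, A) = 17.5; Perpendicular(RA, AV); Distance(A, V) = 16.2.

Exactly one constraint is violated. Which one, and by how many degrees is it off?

Perpendicular(RA, AV) — off by 4.30°.

L = (0.00, 0.00) ✓; LR at 36.00° ✓; |LR| = 21.50 ✓; ∠LRA = 107.1° ✓; |RA| = 17.50 ✓; ∠(RA, AV) = 94.30° ✗; |AV| = 16.20 ✓.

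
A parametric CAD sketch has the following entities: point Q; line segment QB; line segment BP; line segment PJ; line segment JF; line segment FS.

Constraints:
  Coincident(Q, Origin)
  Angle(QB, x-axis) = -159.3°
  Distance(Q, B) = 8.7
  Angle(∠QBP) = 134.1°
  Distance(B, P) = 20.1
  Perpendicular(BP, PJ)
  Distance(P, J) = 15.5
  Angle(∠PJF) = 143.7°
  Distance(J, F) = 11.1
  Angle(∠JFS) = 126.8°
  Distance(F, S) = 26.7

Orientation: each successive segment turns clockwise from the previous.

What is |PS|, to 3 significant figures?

41.4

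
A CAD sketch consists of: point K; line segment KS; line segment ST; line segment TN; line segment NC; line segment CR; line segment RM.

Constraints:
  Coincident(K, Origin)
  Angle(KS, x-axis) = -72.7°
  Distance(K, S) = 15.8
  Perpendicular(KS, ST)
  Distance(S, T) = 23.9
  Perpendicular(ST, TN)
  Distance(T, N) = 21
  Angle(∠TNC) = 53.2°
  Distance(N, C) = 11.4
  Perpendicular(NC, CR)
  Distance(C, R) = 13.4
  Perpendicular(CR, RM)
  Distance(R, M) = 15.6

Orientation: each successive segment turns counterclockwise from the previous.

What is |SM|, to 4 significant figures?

37.53

NC is perpendicular to CR, so CR runs at -35.90°; with |CR| = 13.4, R = (25.44, -5.020). CR is perpendicular to RM, so RM runs at 54.10°; with |RM| = 15.6, M = (34.59, 7.617). Then |SM| = |M − S| = 37.53.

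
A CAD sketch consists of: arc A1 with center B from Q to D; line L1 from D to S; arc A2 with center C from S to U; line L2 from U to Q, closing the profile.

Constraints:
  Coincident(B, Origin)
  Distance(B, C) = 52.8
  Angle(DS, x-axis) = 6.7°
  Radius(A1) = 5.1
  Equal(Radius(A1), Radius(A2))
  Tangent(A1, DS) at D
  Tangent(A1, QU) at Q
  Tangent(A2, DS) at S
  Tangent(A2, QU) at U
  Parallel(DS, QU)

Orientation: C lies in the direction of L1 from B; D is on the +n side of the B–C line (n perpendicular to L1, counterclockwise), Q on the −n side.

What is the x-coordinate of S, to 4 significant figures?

51.84

The slot axis is L1's direction at 6.7°, so u = (cos 6.7°, sin 6.7°) = (0.9932, 0.1167) and n = (−sin 6.7°, cos 6.7°) = (-0.1167, 0.9932). B is at the origin and C lies 52.8 along u from B, so C = 52.8·u = (52.44, 6.160). Tangency of A1 to both parallel lines with radius 5.1 puts D and Q at B ± 5.1·n: D = (-0.5950, 5.065), Q = (0.5950, -5.065). Equal radii place S and U the same way about C: S = C + 5.1·n = (51.84, 11.23), U = C − 5.1·n = (53.03, 1.095). So S.x = 51.84.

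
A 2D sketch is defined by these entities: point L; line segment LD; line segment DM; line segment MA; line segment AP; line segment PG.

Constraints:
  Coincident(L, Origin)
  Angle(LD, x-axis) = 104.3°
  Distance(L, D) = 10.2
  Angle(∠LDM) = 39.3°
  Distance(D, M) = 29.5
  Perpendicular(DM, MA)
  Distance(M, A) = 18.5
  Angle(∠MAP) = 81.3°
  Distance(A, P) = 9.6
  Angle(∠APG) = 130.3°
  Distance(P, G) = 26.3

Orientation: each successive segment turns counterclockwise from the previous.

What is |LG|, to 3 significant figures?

11.9

∠MAP = 81.3° gives AP at 73.7° from the x-axis; with |AP| = 9.6, P = (4.47, -15.5). ∠APG = 130.3° gives PG at 123° from the x-axis; with |PG| = 26.3, G = (-10.0, 6.50). Then |LG| = |G − L| = 11.9.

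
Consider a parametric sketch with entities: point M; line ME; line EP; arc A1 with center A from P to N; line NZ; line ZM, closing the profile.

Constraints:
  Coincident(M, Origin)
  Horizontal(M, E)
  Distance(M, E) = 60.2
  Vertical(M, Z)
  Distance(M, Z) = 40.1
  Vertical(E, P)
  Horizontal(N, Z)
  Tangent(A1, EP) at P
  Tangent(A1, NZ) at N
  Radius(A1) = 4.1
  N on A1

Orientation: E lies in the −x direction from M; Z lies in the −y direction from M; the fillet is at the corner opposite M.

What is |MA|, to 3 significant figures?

66.7

M is at the origin; ME is horizontal with |ME| = 60.2 and E on the −x side, so E = (-60.2, 0.00). M and Z share the same x with |MZ| = 40.1 and Z on the −y side, so Z = (0.00, -40.1). The virtual corner opposite M is at (-60.2, -40.1). The tangent condition forces AP to be normal to EP and the tangent condition forces AN to be normal to NZ, with radius 4.1, so the center A sits 4.1 in from both sides at A = (-56.1, -36.0). Then |MA| = |A − M| = 66.7.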